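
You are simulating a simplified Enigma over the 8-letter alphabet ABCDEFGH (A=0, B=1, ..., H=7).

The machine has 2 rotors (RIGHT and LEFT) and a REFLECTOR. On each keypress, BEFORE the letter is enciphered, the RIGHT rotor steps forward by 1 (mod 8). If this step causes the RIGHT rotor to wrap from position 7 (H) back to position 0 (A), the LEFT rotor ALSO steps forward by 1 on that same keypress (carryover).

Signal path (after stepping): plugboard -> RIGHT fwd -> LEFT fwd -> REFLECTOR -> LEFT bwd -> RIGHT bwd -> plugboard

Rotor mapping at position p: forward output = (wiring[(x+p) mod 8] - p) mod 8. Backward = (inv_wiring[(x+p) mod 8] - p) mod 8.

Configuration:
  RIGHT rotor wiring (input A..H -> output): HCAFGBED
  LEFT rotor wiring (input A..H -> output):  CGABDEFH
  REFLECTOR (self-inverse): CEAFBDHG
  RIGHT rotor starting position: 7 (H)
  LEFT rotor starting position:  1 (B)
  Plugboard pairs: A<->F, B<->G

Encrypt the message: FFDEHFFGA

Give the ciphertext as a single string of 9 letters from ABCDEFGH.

Char 1 ('F'): step: R->0, L->2 (L advanced); F->plug->A->R->H->L->E->refl->B->L'->C->R'->B->plug->G
Char 2 ('F'): step: R->1, L=2; F->plug->A->R->B->L->H->refl->G->L'->A->R'->E->plug->E
Char 3 ('D'): step: R->2, L=2; D->plug->D->R->H->L->E->refl->B->L'->C->R'->E->plug->E
Char 4 ('E'): step: R->3, L=2; E->plug->E->R->A->L->G->refl->H->L'->B->R'->D->plug->D
Char 5 ('H'): step: R->4, L=2; H->plug->H->R->B->L->H->refl->G->L'->A->R'->C->plug->C
Char 6 ('F'): step: R->5, L=2; F->plug->A->R->E->L->D->refl->F->L'->F->R'->E->plug->E
Char 7 ('F'): step: R->6, L=2; F->plug->A->R->G->L->A->refl->C->L'->D->R'->H->plug->H
Char 8 ('G'): step: R->7, L=2; G->plug->B->R->A->L->G->refl->H->L'->B->R'->D->plug->D
Char 9 ('A'): step: R->0, L->3 (L advanced); A->plug->F->R->B->L->A->refl->C->L'->D->R'->H->plug->H

Answer: GEEDCEHDH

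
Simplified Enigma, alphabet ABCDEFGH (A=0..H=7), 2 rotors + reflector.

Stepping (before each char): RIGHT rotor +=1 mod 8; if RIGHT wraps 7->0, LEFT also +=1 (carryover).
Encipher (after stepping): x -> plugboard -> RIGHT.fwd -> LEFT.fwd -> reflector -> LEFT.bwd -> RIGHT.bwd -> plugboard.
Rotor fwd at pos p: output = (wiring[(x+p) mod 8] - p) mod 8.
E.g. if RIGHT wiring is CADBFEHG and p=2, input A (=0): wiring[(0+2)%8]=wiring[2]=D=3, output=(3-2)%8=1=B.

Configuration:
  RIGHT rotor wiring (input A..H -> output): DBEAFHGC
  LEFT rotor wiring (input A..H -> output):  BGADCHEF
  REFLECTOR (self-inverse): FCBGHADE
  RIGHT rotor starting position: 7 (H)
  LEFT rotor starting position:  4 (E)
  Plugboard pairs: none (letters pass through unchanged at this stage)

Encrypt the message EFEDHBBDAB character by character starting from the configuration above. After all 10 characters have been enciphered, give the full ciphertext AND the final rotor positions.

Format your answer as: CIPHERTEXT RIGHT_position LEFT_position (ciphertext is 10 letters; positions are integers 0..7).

Answer: GEFHGGAFEF 1 6

Derivation:
Char 1 ('E'): step: R->0, L->5 (L advanced); E->plug->E->R->F->L->D->refl->G->L'->G->R'->G->plug->G
Char 2 ('F'): step: R->1, L=5; F->plug->F->R->F->L->D->refl->G->L'->G->R'->E->plug->E
Char 3 ('E'): step: R->2, L=5; E->plug->E->R->E->L->B->refl->C->L'->A->R'->F->plug->F
Char 4 ('D'): step: R->3, L=5; D->plug->D->R->D->L->E->refl->H->L'->B->R'->H->plug->H
Char 5 ('H'): step: R->4, L=5; H->plug->H->R->E->L->B->refl->C->L'->A->R'->G->plug->G
Char 6 ('B'): step: R->5, L=5; B->plug->B->R->B->L->H->refl->E->L'->D->R'->G->plug->G
Char 7 ('B'): step: R->6, L=5; B->plug->B->R->E->L->B->refl->C->L'->A->R'->A->plug->A
Char 8 ('D'): step: R->7, L=5; D->plug->D->R->F->L->D->refl->G->L'->G->R'->F->plug->F
Char 9 ('A'): step: R->0, L->6 (L advanced); A->plug->A->R->D->L->A->refl->F->L'->F->R'->E->plug->E
Char 10 ('B'): step: R->1, L=6; B->plug->B->R->D->L->A->refl->F->L'->F->R'->F->plug->F
Final: ciphertext=GEFHGGAFEF, RIGHT=1, LEFT=6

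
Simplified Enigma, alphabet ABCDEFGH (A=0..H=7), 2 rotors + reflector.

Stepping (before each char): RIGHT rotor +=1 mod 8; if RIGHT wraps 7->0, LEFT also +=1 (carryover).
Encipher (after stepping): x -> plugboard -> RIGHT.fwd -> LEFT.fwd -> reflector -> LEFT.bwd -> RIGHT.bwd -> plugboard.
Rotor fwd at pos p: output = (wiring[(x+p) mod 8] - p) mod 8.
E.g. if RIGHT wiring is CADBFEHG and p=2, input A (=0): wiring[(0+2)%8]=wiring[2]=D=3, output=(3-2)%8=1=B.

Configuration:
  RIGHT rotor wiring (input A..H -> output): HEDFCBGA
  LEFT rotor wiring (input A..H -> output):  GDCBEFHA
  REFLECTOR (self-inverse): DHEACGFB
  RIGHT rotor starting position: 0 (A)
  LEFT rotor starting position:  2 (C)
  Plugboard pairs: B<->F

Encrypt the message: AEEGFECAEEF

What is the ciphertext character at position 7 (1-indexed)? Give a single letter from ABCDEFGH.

Char 1 ('A'): step: R->1, L=2; A->plug->A->R->D->L->D->refl->A->L'->A->R'->E->plug->E
Char 2 ('E'): step: R->2, L=2; E->plug->E->R->E->L->F->refl->G->L'->F->R'->G->plug->G
Char 3 ('E'): step: R->3, L=2; E->plug->E->R->F->L->G->refl->F->L'->E->R'->F->plug->B
Char 4 ('G'): step: R->4, L=2; G->plug->G->R->H->L->B->refl->H->L'->B->R'->H->plug->H
Char 5 ('F'): step: R->5, L=2; F->plug->B->R->B->L->H->refl->B->L'->H->R'->E->plug->E
Char 6 ('E'): step: R->6, L=2; E->plug->E->R->F->L->G->refl->F->L'->E->R'->G->plug->G
Char 7 ('C'): step: R->7, L=2; C->plug->C->R->F->L->G->refl->F->L'->E->R'->D->plug->D

D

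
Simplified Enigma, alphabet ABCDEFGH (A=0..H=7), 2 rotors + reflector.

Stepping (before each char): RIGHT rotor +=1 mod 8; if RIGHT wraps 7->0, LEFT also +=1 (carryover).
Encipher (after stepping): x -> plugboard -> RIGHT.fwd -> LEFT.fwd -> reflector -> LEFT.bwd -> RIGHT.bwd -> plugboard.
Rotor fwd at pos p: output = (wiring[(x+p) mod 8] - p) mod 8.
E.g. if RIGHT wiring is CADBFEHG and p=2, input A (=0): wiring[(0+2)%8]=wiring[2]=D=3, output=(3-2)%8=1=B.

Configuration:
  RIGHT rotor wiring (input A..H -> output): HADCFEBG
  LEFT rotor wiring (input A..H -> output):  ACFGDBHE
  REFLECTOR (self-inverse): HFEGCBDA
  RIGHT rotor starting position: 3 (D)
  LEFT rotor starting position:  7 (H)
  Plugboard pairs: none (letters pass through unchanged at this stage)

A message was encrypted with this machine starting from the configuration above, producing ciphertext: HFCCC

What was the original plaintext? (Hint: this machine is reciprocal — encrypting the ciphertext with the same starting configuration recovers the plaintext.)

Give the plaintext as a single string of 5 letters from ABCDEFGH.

Char 1 ('H'): step: R->4, L=7; H->plug->H->R->G->L->C->refl->E->L'->F->R'->C->plug->C
Char 2 ('F'): step: R->5, L=7; F->plug->F->R->G->L->C->refl->E->L'->F->R'->G->plug->G
Char 3 ('C'): step: R->6, L=7; C->plug->C->R->B->L->B->refl->F->L'->A->R'->B->plug->B
Char 4 ('C'): step: R->7, L=7; C->plug->C->R->B->L->B->refl->F->L'->A->R'->B->plug->B
Char 5 ('C'): step: R->0, L->0 (L advanced); C->plug->C->R->D->L->G->refl->D->L'->E->R'->F->plug->F

Answer: CGBBF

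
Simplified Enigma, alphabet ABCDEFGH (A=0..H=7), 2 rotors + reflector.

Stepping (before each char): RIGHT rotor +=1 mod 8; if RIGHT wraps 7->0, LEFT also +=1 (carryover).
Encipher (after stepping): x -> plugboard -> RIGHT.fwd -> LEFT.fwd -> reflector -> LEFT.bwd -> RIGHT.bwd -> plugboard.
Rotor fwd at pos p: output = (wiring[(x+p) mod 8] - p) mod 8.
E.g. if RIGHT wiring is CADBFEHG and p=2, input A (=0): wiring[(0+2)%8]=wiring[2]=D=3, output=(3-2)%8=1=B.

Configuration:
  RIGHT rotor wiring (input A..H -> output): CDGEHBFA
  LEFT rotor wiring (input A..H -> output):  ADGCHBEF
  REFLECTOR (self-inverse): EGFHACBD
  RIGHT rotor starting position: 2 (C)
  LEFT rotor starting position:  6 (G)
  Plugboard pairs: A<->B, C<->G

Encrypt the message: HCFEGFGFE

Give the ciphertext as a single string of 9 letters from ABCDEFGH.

Char 1 ('H'): step: R->3, L=6; H->plug->H->R->D->L->F->refl->C->L'->C->R'->D->plug->D
Char 2 ('C'): step: R->4, L=6; C->plug->G->R->C->L->C->refl->F->L'->D->R'->A->plug->B
Char 3 ('F'): step: R->5, L=6; F->plug->F->R->B->L->H->refl->D->L'->H->R'->G->plug->C
Char 4 ('E'): step: R->6, L=6; E->plug->E->R->A->L->G->refl->B->L'->G->R'->F->plug->F
Char 5 ('G'): step: R->7, L=6; G->plug->C->R->E->L->A->refl->E->L'->F->R'->E->plug->E
Char 6 ('F'): step: R->0, L->7 (L advanced); F->plug->F->R->B->L->B->refl->G->L'->A->R'->H->plug->H
Char 7 ('G'): step: R->1, L=7; G->plug->C->R->D->L->H->refl->D->L'->E->R'->F->plug->F
Char 8 ('F'): step: R->2, L=7; F->plug->F->R->G->L->C->refl->F->L'->H->R'->D->plug->D
Char 9 ('E'): step: R->3, L=7; E->plug->E->R->F->L->A->refl->E->L'->C->R'->D->plug->D

Answer: DBCFEHFDD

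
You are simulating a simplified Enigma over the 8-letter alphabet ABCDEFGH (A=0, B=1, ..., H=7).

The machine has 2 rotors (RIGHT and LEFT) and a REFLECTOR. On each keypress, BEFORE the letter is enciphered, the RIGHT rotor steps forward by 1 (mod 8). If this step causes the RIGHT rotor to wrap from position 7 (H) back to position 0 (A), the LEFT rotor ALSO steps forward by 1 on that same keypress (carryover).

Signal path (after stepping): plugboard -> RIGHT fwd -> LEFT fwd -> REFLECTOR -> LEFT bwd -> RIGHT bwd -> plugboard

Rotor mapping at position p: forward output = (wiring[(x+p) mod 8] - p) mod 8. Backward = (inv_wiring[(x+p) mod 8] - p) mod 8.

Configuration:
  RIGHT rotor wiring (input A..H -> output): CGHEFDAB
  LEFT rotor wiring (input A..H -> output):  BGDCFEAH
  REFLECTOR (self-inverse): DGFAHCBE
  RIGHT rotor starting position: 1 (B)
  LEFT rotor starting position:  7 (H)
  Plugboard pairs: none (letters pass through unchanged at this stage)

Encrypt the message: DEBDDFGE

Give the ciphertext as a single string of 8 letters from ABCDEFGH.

Char 1 ('D'): step: R->2, L=7; D->plug->D->R->B->L->C->refl->F->L'->G->R'->E->plug->E
Char 2 ('E'): step: R->3, L=7; E->plug->E->R->G->L->F->refl->C->L'->B->R'->A->plug->A
Char 3 ('B'): step: R->4, L=7; B->plug->B->R->H->L->B->refl->G->L'->F->R'->D->plug->D
Char 4 ('D'): step: R->5, L=7; D->plug->D->R->F->L->G->refl->B->L'->H->R'->G->plug->G
Char 5 ('D'): step: R->6, L=7; D->plug->D->R->A->L->A->refl->D->L'->E->R'->C->plug->C
Char 6 ('F'): step: R->7, L=7; F->plug->F->R->G->L->F->refl->C->L'->B->R'->H->plug->H
Char 7 ('G'): step: R->0, L->0 (L advanced); G->plug->G->R->A->L->B->refl->G->L'->B->R'->H->plug->H
Char 8 ('E'): step: R->1, L=0; E->plug->E->R->C->L->D->refl->A->L'->G->R'->B->plug->B

Answer: EADGCHHB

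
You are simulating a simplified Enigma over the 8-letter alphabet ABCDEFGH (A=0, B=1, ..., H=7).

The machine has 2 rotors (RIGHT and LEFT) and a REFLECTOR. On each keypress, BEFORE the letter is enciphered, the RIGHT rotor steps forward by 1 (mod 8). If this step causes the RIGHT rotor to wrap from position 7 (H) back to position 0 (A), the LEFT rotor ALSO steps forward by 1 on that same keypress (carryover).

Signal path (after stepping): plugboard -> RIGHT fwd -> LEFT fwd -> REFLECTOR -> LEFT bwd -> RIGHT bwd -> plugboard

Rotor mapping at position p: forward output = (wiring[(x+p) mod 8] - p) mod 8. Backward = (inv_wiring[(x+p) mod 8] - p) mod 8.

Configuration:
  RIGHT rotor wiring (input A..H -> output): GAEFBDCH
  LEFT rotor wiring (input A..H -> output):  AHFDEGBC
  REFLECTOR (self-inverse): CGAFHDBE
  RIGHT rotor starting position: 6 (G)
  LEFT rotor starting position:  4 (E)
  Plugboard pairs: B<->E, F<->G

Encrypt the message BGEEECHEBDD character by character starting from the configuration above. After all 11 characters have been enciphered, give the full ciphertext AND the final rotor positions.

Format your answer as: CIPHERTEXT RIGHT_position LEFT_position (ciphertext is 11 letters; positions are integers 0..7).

Char 1 ('B'): step: R->7, L=4; B->plug->E->R->G->L->B->refl->G->L'->D->R'->H->plug->H
Char 2 ('G'): step: R->0, L->5 (L advanced); G->plug->F->R->D->L->D->refl->F->L'->C->R'->G->plug->F
Char 3 ('E'): step: R->1, L=5; E->plug->B->R->D->L->D->refl->F->L'->C->R'->E->plug->B
Char 4 ('E'): step: R->2, L=5; E->plug->B->R->D->L->D->refl->F->L'->C->R'->A->plug->A
Char 5 ('E'): step: R->3, L=5; E->plug->B->R->G->L->G->refl->B->L'->A->R'->C->plug->C
Char 6 ('C'): step: R->4, L=5; C->plug->C->R->G->L->G->refl->B->L'->A->R'->G->plug->F
Char 7 ('H'): step: R->5, L=5; H->plug->H->R->E->L->C->refl->A->L'->F->R'->B->plug->E
Char 8 ('E'): step: R->6, L=5; E->plug->B->R->B->L->E->refl->H->L'->H->R'->F->plug->G
Char 9 ('B'): step: R->7, L=5; B->plug->E->R->G->L->G->refl->B->L'->A->R'->A->plug->A
Char 10 ('D'): step: R->0, L->6 (L advanced); D->plug->D->R->F->L->F->refl->D->L'->A->R'->B->plug->E
Char 11 ('D'): step: R->1, L=6; D->plug->D->R->A->L->D->refl->F->L'->F->R'->H->plug->H
Final: ciphertext=HFBACFEGAEH, RIGHT=1, LEFT=6

Answer: HFBACFEGAEH 1 6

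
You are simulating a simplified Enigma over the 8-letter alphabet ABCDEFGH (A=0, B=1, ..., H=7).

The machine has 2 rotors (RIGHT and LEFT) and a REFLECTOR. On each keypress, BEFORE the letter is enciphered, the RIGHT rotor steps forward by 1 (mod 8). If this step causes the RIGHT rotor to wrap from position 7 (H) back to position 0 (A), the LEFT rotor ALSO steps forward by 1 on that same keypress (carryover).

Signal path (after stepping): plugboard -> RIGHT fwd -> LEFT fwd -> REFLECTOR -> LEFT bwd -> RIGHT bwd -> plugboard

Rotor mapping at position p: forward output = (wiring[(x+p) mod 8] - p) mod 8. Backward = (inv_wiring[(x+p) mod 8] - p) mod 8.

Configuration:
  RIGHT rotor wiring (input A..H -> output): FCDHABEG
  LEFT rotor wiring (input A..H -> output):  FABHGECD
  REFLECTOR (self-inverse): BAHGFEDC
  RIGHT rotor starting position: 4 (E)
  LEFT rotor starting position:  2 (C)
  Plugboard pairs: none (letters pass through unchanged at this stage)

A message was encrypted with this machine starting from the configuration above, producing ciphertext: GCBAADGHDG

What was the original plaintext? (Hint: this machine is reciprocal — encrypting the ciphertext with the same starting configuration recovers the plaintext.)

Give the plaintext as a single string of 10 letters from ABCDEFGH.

Char 1 ('G'): step: R->5, L=2; G->plug->G->R->C->L->E->refl->F->L'->B->R'->C->plug->C
Char 2 ('C'): step: R->6, L=2; C->plug->C->R->H->L->G->refl->D->L'->G->R'->A->plug->A
Char 3 ('B'): step: R->7, L=2; B->plug->B->R->G->L->D->refl->G->L'->H->R'->A->plug->A
Char 4 ('A'): step: R->0, L->3 (L advanced); A->plug->A->R->F->L->C->refl->H->L'->D->R'->C->plug->C
Char 5 ('A'): step: R->1, L=3; A->plug->A->R->B->L->D->refl->G->L'->H->R'->D->plug->D
Char 6 ('D'): step: R->2, L=3; D->plug->D->R->H->L->G->refl->D->L'->B->R'->A->plug->A
Char 7 ('G'): step: R->3, L=3; G->plug->G->R->H->L->G->refl->D->L'->B->R'->D->plug->D
Char 8 ('H'): step: R->4, L=3; H->plug->H->R->D->L->H->refl->C->L'->F->R'->B->plug->B
Char 9 ('D'): step: R->5, L=3; D->plug->D->R->A->L->E->refl->F->L'->G->R'->F->plug->F
Char 10 ('G'): step: R->6, L=3; G->plug->G->R->C->L->B->refl->A->L'->E->R'->D->plug->D

Answer: CAACDADBFD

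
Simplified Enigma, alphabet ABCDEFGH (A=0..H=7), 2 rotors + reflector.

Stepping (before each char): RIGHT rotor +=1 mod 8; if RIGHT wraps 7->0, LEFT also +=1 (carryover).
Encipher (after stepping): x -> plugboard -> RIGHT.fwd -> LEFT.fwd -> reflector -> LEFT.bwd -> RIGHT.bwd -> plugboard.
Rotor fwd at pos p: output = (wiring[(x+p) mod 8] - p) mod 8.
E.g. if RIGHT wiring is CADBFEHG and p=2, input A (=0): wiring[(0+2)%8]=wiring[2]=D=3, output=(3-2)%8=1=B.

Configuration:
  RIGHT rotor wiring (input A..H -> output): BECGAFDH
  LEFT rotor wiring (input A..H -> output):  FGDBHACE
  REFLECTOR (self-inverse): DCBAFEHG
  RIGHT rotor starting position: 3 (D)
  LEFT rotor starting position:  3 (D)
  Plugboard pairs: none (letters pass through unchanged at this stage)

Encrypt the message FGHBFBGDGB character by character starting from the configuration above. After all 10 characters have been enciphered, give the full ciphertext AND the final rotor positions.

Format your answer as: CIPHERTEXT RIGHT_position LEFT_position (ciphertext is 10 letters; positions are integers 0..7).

Char 1 ('F'): step: R->4, L=3; F->plug->F->R->A->L->G->refl->H->L'->D->R'->D->plug->D
Char 2 ('G'): step: R->5, L=3; G->plug->G->R->B->L->E->refl->F->L'->C->R'->C->plug->C
Char 3 ('H'): step: R->6, L=3; H->plug->H->R->H->L->A->refl->D->L'->G->R'->D->plug->D
Char 4 ('B'): step: R->7, L=3; B->plug->B->R->C->L->F->refl->E->L'->B->R'->F->plug->F
Char 5 ('F'): step: R->0, L->4 (L advanced); F->plug->F->R->F->L->C->refl->B->L'->E->R'->B->plug->B
Char 6 ('B'): step: R->1, L=4; B->plug->B->R->B->L->E->refl->F->L'->H->R'->D->plug->D
Char 7 ('G'): step: R->2, L=4; G->plug->G->R->H->L->F->refl->E->L'->B->R'->E->plug->E
Char 8 ('D'): step: R->3, L=4; D->plug->D->R->A->L->D->refl->A->L'->D->R'->A->plug->A
Char 9 ('G'): step: R->4, L=4; G->plug->G->R->G->L->H->refl->G->L'->C->R'->H->plug->H
Char 10 ('B'): step: R->5, L=4; B->plug->B->R->G->L->H->refl->G->L'->C->R'->C->plug->C
Final: ciphertext=DCDFBDEAHC, RIGHT=5, LEFT=4

Answer: DCDFBDEAHC 5 4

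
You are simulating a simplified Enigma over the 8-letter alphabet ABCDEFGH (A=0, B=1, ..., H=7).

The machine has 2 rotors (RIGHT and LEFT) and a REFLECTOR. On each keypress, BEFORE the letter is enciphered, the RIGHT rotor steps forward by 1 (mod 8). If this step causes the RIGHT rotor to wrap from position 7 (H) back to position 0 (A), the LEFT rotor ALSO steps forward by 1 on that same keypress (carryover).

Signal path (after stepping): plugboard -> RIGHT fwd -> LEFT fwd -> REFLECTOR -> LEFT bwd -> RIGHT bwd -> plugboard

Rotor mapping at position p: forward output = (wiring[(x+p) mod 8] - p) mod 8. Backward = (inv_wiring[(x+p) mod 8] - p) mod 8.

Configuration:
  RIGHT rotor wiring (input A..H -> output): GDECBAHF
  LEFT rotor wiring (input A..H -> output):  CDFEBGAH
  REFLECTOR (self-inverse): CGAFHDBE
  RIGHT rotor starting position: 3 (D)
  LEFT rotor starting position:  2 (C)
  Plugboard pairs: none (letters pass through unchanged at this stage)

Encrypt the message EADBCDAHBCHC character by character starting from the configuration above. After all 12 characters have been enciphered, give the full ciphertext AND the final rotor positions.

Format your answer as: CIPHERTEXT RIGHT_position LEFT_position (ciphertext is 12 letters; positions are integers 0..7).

Answer: CBCCHCFGADGD 7 3

Derivation:
Char 1 ('E'): step: R->4, L=2; E->plug->E->R->C->L->H->refl->E->L'->D->R'->C->plug->C
Char 2 ('A'): step: R->5, L=2; A->plug->A->R->D->L->E->refl->H->L'->C->R'->B->plug->B
Char 3 ('D'): step: R->6, L=2; D->plug->D->R->F->L->F->refl->D->L'->A->R'->C->plug->C
Char 4 ('B'): step: R->7, L=2; B->plug->B->R->H->L->B->refl->G->L'->E->R'->C->plug->C
Char 5 ('C'): step: R->0, L->3 (L advanced); C->plug->C->R->E->L->E->refl->H->L'->F->R'->H->plug->H
Char 6 ('D'): step: R->1, L=3; D->plug->D->R->A->L->B->refl->G->L'->B->R'->C->plug->C
Char 7 ('A'): step: R->2, L=3; A->plug->A->R->C->L->D->refl->F->L'->D->R'->F->plug->F
Char 8 ('H'): step: R->3, L=3; H->plug->H->R->B->L->G->refl->B->L'->A->R'->G->plug->G
Char 9 ('B'): step: R->4, L=3; B->plug->B->R->E->L->E->refl->H->L'->F->R'->A->plug->A
Char 10 ('C'): step: R->5, L=3; C->plug->C->R->A->L->B->refl->G->L'->B->R'->D->plug->D
Char 11 ('H'): step: R->6, L=3; H->plug->H->R->C->L->D->refl->F->L'->D->R'->G->plug->G
Char 12 ('C'): step: R->7, L=3; C->plug->C->R->E->L->E->refl->H->L'->F->R'->D->plug->D
Final: ciphertext=CBCCHCFGADGD, RIGHT=7, LEFT=3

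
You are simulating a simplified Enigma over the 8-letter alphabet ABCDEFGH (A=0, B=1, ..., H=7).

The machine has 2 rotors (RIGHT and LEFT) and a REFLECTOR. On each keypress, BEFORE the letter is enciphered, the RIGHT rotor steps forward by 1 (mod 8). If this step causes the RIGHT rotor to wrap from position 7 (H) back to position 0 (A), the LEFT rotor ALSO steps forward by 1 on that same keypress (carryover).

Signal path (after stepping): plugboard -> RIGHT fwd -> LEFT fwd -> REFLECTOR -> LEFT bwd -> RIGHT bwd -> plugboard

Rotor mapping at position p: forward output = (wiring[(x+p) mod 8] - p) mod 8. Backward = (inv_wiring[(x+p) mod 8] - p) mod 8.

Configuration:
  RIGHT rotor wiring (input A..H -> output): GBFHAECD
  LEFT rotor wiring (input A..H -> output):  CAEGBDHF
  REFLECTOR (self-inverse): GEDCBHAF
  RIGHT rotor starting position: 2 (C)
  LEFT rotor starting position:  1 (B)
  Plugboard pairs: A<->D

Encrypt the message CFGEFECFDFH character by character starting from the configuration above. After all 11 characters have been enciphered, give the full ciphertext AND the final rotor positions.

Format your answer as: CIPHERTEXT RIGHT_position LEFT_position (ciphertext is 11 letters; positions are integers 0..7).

Char 1 ('C'): step: R->3, L=1; C->plug->C->R->B->L->D->refl->C->L'->E->R'->A->plug->D
Char 2 ('F'): step: R->4, L=1; F->plug->F->R->F->L->G->refl->A->L'->D->R'->H->plug->H
Char 3 ('G'): step: R->5, L=1; G->plug->G->R->C->L->F->refl->H->L'->A->R'->F->plug->F
Char 4 ('E'): step: R->6, L=1; E->plug->E->R->H->L->B->refl->E->L'->G->R'->H->plug->H
Char 5 ('F'): step: R->7, L=1; F->plug->F->R->B->L->D->refl->C->L'->E->R'->A->plug->D
Char 6 ('E'): step: R->0, L->2 (L advanced); E->plug->E->R->A->L->C->refl->D->L'->F->R'->C->plug->C
Char 7 ('C'): step: R->1, L=2; C->plug->C->R->G->L->A->refl->G->L'->H->R'->D->plug->A
Char 8 ('F'): step: R->2, L=2; F->plug->F->R->B->L->E->refl->B->L'->D->R'->A->plug->D
Char 9 ('D'): step: R->3, L=2; D->plug->A->R->E->L->F->refl->H->L'->C->R'->H->plug->H
Char 10 ('F'): step: R->4, L=2; F->plug->F->R->F->L->D->refl->C->L'->A->R'->B->plug->B
Char 11 ('H'): step: R->5, L=2; H->plug->H->R->D->L->B->refl->E->L'->B->R'->D->plug->A
Final: ciphertext=DHFHDCADHBA, RIGHT=5, LEFT=2

Answer: DHFHDCADHBA 5 2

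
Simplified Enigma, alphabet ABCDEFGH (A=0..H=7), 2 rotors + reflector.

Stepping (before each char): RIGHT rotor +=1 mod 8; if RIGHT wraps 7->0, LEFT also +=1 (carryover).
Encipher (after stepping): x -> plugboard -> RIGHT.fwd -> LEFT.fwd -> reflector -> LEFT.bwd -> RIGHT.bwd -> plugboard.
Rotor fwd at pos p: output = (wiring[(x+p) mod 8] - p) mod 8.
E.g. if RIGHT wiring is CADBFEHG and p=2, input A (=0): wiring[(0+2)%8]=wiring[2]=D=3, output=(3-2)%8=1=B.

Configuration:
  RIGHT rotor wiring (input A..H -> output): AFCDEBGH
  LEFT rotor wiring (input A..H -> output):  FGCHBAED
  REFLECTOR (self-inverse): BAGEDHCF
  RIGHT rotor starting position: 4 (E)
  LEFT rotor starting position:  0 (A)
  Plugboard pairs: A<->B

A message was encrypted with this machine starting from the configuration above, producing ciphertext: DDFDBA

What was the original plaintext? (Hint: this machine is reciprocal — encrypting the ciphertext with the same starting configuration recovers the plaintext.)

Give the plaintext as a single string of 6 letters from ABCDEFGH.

Answer: EGEFEH

Derivation:
Char 1 ('D'): step: R->5, L=0; D->plug->D->R->D->L->H->refl->F->L'->A->R'->E->plug->E
Char 2 ('D'): step: R->6, L=0; D->plug->D->R->H->L->D->refl->E->L'->G->R'->G->plug->G
Char 3 ('F'): step: R->7, L=0; F->plug->F->R->F->L->A->refl->B->L'->E->R'->E->plug->E
Char 4 ('D'): step: R->0, L->1 (L advanced); D->plug->D->R->D->L->A->refl->B->L'->B->R'->F->plug->F
Char 5 ('B'): step: R->1, L=1; B->plug->A->R->E->L->H->refl->F->L'->A->R'->E->plug->E
Char 6 ('A'): step: R->2, L=1; A->plug->B->R->B->L->B->refl->A->L'->D->R'->H->plug->H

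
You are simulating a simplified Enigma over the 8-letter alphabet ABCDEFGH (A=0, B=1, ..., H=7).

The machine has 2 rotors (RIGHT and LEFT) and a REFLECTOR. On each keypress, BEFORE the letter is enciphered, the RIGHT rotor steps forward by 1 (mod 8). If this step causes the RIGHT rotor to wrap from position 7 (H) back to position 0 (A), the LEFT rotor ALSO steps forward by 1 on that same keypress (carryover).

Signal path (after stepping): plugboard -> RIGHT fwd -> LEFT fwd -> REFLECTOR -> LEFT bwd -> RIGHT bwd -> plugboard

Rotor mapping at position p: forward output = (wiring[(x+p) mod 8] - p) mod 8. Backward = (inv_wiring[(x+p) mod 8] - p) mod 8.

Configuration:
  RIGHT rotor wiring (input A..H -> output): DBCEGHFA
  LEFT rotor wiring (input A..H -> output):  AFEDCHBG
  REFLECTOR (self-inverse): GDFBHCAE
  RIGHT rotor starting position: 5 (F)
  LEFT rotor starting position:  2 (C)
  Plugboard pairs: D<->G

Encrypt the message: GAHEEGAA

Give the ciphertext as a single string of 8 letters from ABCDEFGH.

Char 1 ('G'): step: R->6, L=2; G->plug->D->R->D->L->F->refl->C->L'->A->R'->G->plug->D
Char 2 ('A'): step: R->7, L=2; A->plug->A->R->B->L->B->refl->D->L'->H->R'->F->plug->F
Char 3 ('H'): step: R->0, L->3 (L advanced); H->plug->H->R->A->L->A->refl->G->L'->D->R'->A->plug->A
Char 4 ('E'): step: R->1, L=3; E->plug->E->R->G->L->C->refl->F->L'->F->R'->D->plug->G
Char 5 ('E'): step: R->2, L=3; E->plug->E->R->D->L->G->refl->A->L'->A->R'->A->plug->A
Char 6 ('G'): step: R->3, L=3; G->plug->D->R->C->L->E->refl->H->L'->B->R'->A->plug->A
Char 7 ('A'): step: R->4, L=3; A->plug->A->R->C->L->E->refl->H->L'->B->R'->C->plug->C
Char 8 ('A'): step: R->5, L=3; A->plug->A->R->C->L->E->refl->H->L'->B->R'->H->plug->H

Answer: DFAGAACH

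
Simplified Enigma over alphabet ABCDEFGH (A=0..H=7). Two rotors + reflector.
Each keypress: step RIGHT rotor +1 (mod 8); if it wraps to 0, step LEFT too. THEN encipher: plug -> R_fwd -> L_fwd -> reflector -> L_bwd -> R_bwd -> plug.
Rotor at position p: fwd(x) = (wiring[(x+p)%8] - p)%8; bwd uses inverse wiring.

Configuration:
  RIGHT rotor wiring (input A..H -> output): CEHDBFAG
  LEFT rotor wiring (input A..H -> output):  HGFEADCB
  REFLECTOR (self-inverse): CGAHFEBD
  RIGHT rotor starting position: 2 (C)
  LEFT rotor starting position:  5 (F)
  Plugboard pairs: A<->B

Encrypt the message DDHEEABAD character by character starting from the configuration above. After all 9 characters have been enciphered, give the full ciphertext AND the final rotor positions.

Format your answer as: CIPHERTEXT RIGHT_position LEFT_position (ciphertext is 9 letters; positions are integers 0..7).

Answer: EABBDEAFC 3 6

Derivation:
Char 1 ('D'): step: R->3, L=5; D->plug->D->R->F->L->A->refl->C->L'->D->R'->E->plug->E
Char 2 ('D'): step: R->4, L=5; D->plug->D->R->C->L->E->refl->F->L'->B->R'->B->plug->A
Char 3 ('H'): step: R->5, L=5; H->plug->H->R->E->L->B->refl->G->L'->A->R'->A->plug->B
Char 4 ('E'): step: R->6, L=5; E->plug->E->R->B->L->F->refl->E->L'->C->R'->A->plug->B
Char 5 ('E'): step: R->7, L=5; E->plug->E->R->E->L->B->refl->G->L'->A->R'->D->plug->D
Char 6 ('A'): step: R->0, L->6 (L advanced); A->plug->B->R->E->L->H->refl->D->L'->B->R'->E->plug->E
Char 7 ('B'): step: R->1, L=6; B->plug->A->R->D->L->A->refl->C->L'->G->R'->B->plug->A
Char 8 ('A'): step: R->2, L=6; A->plug->B->R->B->L->D->refl->H->L'->E->R'->F->plug->F
Char 9 ('D'): step: R->3, L=6; D->plug->D->R->F->L->G->refl->B->L'->C->R'->C->plug->C
Final: ciphertext=EABBDEAFC, RIGHT=3, LEFT=6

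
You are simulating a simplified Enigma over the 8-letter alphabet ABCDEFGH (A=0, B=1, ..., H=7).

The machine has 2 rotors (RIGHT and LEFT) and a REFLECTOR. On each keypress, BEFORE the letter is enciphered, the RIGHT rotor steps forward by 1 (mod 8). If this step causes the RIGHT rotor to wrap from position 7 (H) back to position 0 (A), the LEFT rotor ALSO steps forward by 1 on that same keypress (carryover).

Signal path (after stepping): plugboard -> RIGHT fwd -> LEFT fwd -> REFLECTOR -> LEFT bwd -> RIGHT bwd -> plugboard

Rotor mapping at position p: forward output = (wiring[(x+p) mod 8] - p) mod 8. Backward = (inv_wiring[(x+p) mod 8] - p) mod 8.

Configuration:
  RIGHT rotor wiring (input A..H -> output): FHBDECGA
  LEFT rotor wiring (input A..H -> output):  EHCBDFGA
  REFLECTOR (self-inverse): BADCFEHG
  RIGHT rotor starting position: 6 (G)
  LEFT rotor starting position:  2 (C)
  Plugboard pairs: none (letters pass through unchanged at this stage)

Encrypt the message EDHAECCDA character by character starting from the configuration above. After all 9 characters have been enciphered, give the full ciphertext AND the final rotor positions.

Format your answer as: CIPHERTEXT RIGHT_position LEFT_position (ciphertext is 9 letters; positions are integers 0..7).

Char 1 ('E'): step: R->7, L=2; E->plug->E->R->E->L->E->refl->F->L'->H->R'->H->plug->H
Char 2 ('D'): step: R->0, L->3 (L advanced); D->plug->D->R->D->L->D->refl->C->L'->C->R'->F->plug->F
Char 3 ('H'): step: R->1, L=3; H->plug->H->R->E->L->F->refl->E->L'->G->R'->A->plug->A
Char 4 ('A'): step: R->2, L=3; A->plug->A->R->H->L->H->refl->G->L'->A->R'->D->plug->D
Char 5 ('E'): step: R->3, L=3; E->plug->E->R->F->L->B->refl->A->L'->B->R'->B->plug->B
Char 6 ('C'): step: R->4, L=3; C->plug->C->R->C->L->C->refl->D->L'->D->R'->F->plug->F
Char 7 ('C'): step: R->5, L=3; C->plug->C->R->D->L->D->refl->C->L'->C->R'->E->plug->E
Char 8 ('D'): step: R->6, L=3; D->plug->D->R->B->L->A->refl->B->L'->F->R'->F->plug->F
Char 9 ('A'): step: R->7, L=3; A->plug->A->R->B->L->A->refl->B->L'->F->R'->F->plug->F
Final: ciphertext=HFADBFEFF, RIGHT=7, LEFT=3

Answer: HFADBFEFF 7 3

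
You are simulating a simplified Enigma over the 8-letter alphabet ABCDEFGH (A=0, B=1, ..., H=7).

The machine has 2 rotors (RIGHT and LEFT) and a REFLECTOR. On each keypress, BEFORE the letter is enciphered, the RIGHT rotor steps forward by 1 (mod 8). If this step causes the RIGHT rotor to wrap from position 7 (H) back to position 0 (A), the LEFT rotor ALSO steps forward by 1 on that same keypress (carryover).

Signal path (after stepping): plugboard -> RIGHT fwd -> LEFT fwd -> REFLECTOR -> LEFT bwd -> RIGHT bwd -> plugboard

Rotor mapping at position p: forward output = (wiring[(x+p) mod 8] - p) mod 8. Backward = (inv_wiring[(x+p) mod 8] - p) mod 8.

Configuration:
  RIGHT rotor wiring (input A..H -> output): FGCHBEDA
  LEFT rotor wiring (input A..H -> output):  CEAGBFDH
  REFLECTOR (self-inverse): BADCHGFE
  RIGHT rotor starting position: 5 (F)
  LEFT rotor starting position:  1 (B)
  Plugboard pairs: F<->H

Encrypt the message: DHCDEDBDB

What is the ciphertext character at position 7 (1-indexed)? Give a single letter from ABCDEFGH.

Char 1 ('D'): step: R->6, L=1; D->plug->D->R->A->L->D->refl->C->L'->F->R'->A->plug->A
Char 2 ('H'): step: R->7, L=1; H->plug->F->R->C->L->F->refl->G->L'->G->R'->B->plug->B
Char 3 ('C'): step: R->0, L->2 (L advanced); C->plug->C->R->C->L->H->refl->E->L'->B->R'->E->plug->E
Char 4 ('D'): step: R->1, L=2; D->plug->D->R->A->L->G->refl->F->L'->F->R'->A->plug->A
Char 5 ('E'): step: R->2, L=2; E->plug->E->R->B->L->E->refl->H->L'->C->R'->D->plug->D
Char 6 ('D'): step: R->3, L=2; D->plug->D->R->A->L->G->refl->F->L'->F->R'->E->plug->E
Char 7 ('B'): step: R->4, L=2; B->plug->B->R->A->L->G->refl->F->L'->F->R'->A->plug->A

A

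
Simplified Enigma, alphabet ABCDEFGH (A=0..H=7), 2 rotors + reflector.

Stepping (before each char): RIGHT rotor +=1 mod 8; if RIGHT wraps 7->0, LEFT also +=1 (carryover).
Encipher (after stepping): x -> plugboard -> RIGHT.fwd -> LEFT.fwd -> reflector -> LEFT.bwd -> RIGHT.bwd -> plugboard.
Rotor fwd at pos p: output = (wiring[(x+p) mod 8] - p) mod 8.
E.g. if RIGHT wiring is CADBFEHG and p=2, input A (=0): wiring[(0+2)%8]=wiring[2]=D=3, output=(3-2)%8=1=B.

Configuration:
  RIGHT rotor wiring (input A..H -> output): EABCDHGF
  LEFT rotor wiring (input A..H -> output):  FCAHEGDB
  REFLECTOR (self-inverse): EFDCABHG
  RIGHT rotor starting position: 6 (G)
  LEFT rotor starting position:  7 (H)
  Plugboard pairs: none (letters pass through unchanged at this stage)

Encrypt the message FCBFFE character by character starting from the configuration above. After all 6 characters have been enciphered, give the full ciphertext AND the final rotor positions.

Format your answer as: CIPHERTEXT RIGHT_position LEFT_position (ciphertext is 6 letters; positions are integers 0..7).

Answer: HGADHA 4 0

Derivation:
Char 1 ('F'): step: R->7, L=7; F->plug->F->R->E->L->A->refl->E->L'->H->R'->H->plug->H
Char 2 ('C'): step: R->0, L->0 (L advanced); C->plug->C->R->B->L->C->refl->D->L'->G->R'->G->plug->G
Char 3 ('B'): step: R->1, L=0; B->plug->B->R->A->L->F->refl->B->L'->H->R'->A->plug->A
Char 4 ('F'): step: R->2, L=0; F->plug->F->R->D->L->H->refl->G->L'->F->R'->D->plug->D
Char 5 ('F'): step: R->3, L=0; F->plug->F->R->B->L->C->refl->D->L'->G->R'->H->plug->H
Char 6 ('E'): step: R->4, L=0; E->plug->E->R->A->L->F->refl->B->L'->H->R'->A->plug->A
Final: ciphertext=HGADHA, RIGHT=4, LEFT=0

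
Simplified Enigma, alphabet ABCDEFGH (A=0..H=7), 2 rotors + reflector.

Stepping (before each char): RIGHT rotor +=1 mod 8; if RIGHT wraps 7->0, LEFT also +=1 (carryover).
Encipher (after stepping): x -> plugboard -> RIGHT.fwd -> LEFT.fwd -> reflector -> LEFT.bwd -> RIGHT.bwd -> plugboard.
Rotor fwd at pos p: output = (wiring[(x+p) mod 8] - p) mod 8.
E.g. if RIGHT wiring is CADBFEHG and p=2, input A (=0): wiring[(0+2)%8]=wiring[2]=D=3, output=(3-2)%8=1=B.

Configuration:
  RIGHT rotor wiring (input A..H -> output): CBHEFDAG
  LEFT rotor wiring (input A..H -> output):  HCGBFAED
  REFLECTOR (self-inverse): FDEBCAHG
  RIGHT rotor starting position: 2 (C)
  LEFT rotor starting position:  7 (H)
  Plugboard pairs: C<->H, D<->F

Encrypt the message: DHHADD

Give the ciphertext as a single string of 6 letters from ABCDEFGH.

Answer: ACGDHH

Derivation:
Char 1 ('D'): step: R->3, L=7; D->plug->F->R->H->L->F->refl->A->L'->B->R'->A->plug->A
Char 2 ('H'): step: R->4, L=7; H->plug->C->R->E->L->C->refl->E->L'->A->R'->H->plug->C
Char 3 ('H'): step: R->5, L=7; H->plug->C->R->B->L->A->refl->F->L'->H->R'->G->plug->G
Char 4 ('A'): step: R->6, L=7; A->plug->A->R->C->L->D->refl->B->L'->G->R'->F->plug->D
Char 5 ('D'): step: R->7, L=7; D->plug->F->R->G->L->B->refl->D->L'->C->R'->C->plug->H
Char 6 ('D'): step: R->0, L->0 (L advanced); D->plug->F->R->D->L->B->refl->D->L'->H->R'->C->plug->H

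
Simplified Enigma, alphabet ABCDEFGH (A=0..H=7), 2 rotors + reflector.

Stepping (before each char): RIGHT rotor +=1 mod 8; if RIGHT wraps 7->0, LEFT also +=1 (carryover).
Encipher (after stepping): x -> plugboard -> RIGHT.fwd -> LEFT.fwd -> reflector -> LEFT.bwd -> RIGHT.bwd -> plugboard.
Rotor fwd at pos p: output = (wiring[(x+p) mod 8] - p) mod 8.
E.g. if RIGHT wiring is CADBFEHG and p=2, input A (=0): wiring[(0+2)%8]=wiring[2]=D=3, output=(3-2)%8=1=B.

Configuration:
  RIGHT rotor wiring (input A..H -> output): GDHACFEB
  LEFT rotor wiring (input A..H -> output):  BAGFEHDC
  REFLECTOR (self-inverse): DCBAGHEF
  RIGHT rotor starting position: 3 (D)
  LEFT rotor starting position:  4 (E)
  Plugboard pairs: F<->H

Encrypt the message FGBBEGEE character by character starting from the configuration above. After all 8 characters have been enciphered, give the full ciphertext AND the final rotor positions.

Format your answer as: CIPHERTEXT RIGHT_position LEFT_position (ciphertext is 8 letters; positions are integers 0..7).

Answer: EFDGCFHF 3 5

Derivation:
Char 1 ('F'): step: R->4, L=4; F->plug->H->R->E->L->F->refl->H->L'->C->R'->E->plug->E
Char 2 ('G'): step: R->5, L=4; G->plug->G->R->D->L->G->refl->E->L'->F->R'->H->plug->F
Char 3 ('B'): step: R->6, L=4; B->plug->B->R->D->L->G->refl->E->L'->F->R'->D->plug->D
Char 4 ('B'): step: R->7, L=4; B->plug->B->R->H->L->B->refl->C->L'->G->R'->G->plug->G
Char 5 ('E'): step: R->0, L->5 (L advanced); E->plug->E->R->C->L->F->refl->H->L'->H->R'->C->plug->C
Char 6 ('G'): step: R->1, L=5; G->plug->G->R->A->L->C->refl->B->L'->F->R'->H->plug->F
Char 7 ('E'): step: R->2, L=5; E->plug->E->R->C->L->F->refl->H->L'->H->R'->F->plug->H
Char 8 ('E'): step: R->3, L=5; E->plug->E->R->G->L->A->refl->D->L'->E->R'->H->plug->F
Final: ciphertext=EFDGCFHF, RIGHT=3, LEFT=5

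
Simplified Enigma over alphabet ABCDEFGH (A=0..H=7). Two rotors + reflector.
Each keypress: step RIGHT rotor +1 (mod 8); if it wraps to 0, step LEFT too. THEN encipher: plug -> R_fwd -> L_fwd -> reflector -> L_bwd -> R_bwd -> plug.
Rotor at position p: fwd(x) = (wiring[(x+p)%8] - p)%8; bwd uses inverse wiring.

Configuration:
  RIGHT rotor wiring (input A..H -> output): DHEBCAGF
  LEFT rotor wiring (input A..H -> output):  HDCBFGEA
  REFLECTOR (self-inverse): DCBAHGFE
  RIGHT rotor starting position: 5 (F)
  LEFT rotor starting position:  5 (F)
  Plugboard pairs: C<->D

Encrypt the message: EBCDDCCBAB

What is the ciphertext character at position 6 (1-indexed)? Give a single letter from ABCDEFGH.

Char 1 ('E'): step: R->6, L=5; E->plug->E->R->G->L->E->refl->H->L'->B->R'->D->plug->C
Char 2 ('B'): step: R->7, L=5; B->plug->B->R->E->L->G->refl->F->L'->F->R'->D->plug->C
Char 3 ('C'): step: R->0, L->6 (L advanced); C->plug->D->R->B->L->C->refl->B->L'->C->R'->E->plug->E
Char 4 ('D'): step: R->1, L=6; D->plug->C->R->A->L->G->refl->F->L'->D->R'->B->plug->B
Char 5 ('D'): step: R->2, L=6; D->plug->C->R->A->L->G->refl->F->L'->D->R'->F->plug->F
Char 6 ('C'): step: R->3, L=6; C->plug->D->R->D->L->F->refl->G->L'->A->R'->F->plug->F

F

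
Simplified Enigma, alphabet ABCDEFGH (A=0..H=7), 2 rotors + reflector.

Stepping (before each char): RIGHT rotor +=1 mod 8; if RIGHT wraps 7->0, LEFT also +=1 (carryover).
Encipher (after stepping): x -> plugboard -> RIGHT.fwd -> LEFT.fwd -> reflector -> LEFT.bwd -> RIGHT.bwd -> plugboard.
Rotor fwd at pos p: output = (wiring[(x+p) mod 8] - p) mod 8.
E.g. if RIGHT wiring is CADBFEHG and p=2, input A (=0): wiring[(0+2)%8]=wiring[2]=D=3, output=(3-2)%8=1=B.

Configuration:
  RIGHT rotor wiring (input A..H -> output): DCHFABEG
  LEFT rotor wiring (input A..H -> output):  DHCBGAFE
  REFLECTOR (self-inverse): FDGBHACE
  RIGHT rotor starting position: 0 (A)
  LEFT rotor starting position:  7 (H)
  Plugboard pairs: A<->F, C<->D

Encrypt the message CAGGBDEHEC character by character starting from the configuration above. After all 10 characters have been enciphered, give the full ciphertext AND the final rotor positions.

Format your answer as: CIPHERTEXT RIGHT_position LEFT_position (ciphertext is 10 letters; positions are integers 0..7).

Answer: DCHAFEDCAG 2 0

Derivation:
Char 1 ('C'): step: R->1, L=7; C->plug->D->R->H->L->G->refl->C->L'->E->R'->C->plug->D
Char 2 ('A'): step: R->2, L=7; A->plug->F->R->E->L->C->refl->G->L'->H->R'->D->plug->C
Char 3 ('G'): step: R->3, L=7; G->plug->G->R->H->L->G->refl->C->L'->E->R'->H->plug->H
Char 4 ('G'): step: R->4, L=7; G->plug->G->R->D->L->D->refl->B->L'->G->R'->F->plug->A
Char 5 ('B'): step: R->5, L=7; B->plug->B->R->H->L->G->refl->C->L'->E->R'->A->plug->F
Char 6 ('D'): step: R->6, L=7; D->plug->C->R->F->L->H->refl->E->L'->B->R'->E->plug->E
Char 7 ('E'): step: R->7, L=7; E->plug->E->R->G->L->B->refl->D->L'->D->R'->C->plug->D
Char 8 ('H'): step: R->0, L->0 (L advanced); H->plug->H->R->G->L->F->refl->A->L'->F->R'->D->plug->C
Char 9 ('E'): step: R->1, L=0; E->plug->E->R->A->L->D->refl->B->L'->D->R'->F->plug->A
Char 10 ('C'): step: R->2, L=0; C->plug->D->R->H->L->E->refl->H->L'->B->R'->G->plug->G
Final: ciphertext=DCHAFEDCAG, RIGHT=2, LEFT=0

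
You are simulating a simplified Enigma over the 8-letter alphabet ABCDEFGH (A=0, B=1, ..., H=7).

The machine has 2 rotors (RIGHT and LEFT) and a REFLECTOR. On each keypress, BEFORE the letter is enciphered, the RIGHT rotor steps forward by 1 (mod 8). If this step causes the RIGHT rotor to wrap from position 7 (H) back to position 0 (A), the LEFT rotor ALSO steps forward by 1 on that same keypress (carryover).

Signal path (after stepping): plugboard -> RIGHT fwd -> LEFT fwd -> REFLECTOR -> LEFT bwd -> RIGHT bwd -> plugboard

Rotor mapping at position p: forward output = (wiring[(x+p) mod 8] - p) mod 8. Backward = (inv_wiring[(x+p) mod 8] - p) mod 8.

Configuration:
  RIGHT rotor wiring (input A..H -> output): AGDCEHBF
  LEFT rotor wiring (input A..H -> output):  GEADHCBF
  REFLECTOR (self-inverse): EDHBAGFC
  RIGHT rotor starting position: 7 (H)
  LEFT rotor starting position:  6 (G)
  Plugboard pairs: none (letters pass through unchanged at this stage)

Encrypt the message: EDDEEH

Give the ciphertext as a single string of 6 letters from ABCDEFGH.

Answer: HEHHCE

Derivation:
Char 1 ('E'): step: R->0, L->7 (L advanced); E->plug->E->R->E->L->E->refl->A->L'->F->R'->H->plug->H
Char 2 ('D'): step: R->1, L=7; D->plug->D->R->D->L->B->refl->D->L'->G->R'->E->plug->E
Char 3 ('D'): step: R->2, L=7; D->plug->D->R->F->L->A->refl->E->L'->E->R'->H->plug->H
Char 4 ('E'): step: R->3, L=7; E->plug->E->R->C->L->F->refl->G->L'->A->R'->H->plug->H
Char 5 ('E'): step: R->4, L=7; E->plug->E->R->E->L->E->refl->A->L'->F->R'->C->plug->C
Char 6 ('H'): step: R->5, L=7; H->plug->H->R->H->L->C->refl->H->L'->B->R'->E->plug->E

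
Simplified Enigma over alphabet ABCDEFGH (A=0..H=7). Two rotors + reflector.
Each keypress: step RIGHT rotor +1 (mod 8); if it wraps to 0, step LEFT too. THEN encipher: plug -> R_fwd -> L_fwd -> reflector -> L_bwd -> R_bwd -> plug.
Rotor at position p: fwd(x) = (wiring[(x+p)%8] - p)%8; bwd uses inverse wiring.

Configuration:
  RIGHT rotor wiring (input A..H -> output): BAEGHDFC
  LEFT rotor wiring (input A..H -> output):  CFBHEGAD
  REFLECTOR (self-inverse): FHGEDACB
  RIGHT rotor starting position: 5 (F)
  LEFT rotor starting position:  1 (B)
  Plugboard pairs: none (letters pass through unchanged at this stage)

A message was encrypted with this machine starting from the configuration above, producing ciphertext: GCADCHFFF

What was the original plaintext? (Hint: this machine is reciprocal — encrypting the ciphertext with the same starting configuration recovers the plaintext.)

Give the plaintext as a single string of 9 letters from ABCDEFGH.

Char 1 ('G'): step: R->6, L=1; G->plug->G->R->B->L->A->refl->F->L'->E->R'->B->plug->B
Char 2 ('C'): step: R->7, L=1; C->plug->C->R->B->L->A->refl->F->L'->E->R'->G->plug->G
Char 3 ('A'): step: R->0, L->2 (L advanced); A->plug->A->R->B->L->F->refl->A->L'->G->R'->D->plug->D
Char 4 ('D'): step: R->1, L=2; D->plug->D->R->G->L->A->refl->F->L'->B->R'->G->plug->G
Char 5 ('C'): step: R->2, L=2; C->plug->C->R->F->L->B->refl->H->L'->A->R'->F->plug->F
Char 6 ('H'): step: R->3, L=2; H->plug->H->R->B->L->F->refl->A->L'->G->R'->F->plug->F
Char 7 ('F'): step: R->4, L=2; F->plug->F->R->E->L->G->refl->C->L'->C->R'->H->plug->H
Char 8 ('F'): step: R->5, L=2; F->plug->F->R->H->L->D->refl->E->L'->D->R'->E->plug->E
Char 9 ('F'): step: R->6, L=2; F->plug->F->R->A->L->H->refl->B->L'->F->R'->H->plug->H

Answer: BGDGFFHEH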